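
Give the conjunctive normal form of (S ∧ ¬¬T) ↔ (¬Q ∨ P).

(S ∧ ¬¬T) ↔ (¬Q ∨ P)
= ((S ∧ ¬¬T) → (¬Q ∨ P)) ∧ ((¬Q ∨ P) → (S ∧ ¬¬T))   [eliminate ↔]
= (¬(S ∧ ¬¬T) ∨ ¬Q ∨ P) ∧ ((¬Q ∨ P) → (S ∧ ¬¬T))   [eliminate →]
= (¬(S ∧ ¬¬T) ∨ ¬Q ∨ P) ∧ (¬(¬Q ∨ P) ∨ (S ∧ ¬¬T))   [eliminate →]
= (¬S ∨ ¬¬¬T ∨ ¬Q ∨ P) ∧ (¬(¬Q ∨ P) ∨ (S ∧ ¬¬T))   [De Morgan]
= (¬S ∨ ¬T ∨ ¬Q ∨ P) ∧ (¬(¬Q ∨ P) ∨ (S ∧ ¬¬T))   [double negation]
= (¬S ∨ ¬T ∨ ¬Q ∨ P) ∧ ((¬¬Q ∧ ¬P) ∨ (S ∧ ¬¬T))   [De Morgan]
= (¬S ∨ ¬T ∨ ¬Q ∨ P) ∧ ((Q ∧ ¬P) ∨ (S ∧ ¬¬T))   [double negation]
= (¬S ∨ ¬T ∨ ¬Q ∨ P) ∧ ((Q ∧ ¬P) ∨ (S ∧ T))   [double negation]
= (¬S ∨ ¬T ∨ ¬Q ∨ P) ∧ (Q ∨ S) ∧ (Q ∨ T) ∧ (¬P ∨ S) ∧ (¬P ∨ T)   [distribute ∨ over ∧]

(¬S ∨ ¬T ∨ ¬Q ∨ P) ∧ (Q ∨ S) ∧ (Q ∨ T) ∧ (¬P ∨ S) ∧ (¬P ∨ T)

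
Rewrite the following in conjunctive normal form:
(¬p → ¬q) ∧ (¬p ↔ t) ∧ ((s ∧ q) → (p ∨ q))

(¬p → ¬q) ∧ (¬p ↔ t) ∧ ((s ∧ q) → (p ∨ q))
≡ (¬¬p ∨ ¬q) ∧ (¬p ↔ t) ∧ ((s ∧ q) → (p ∨ q))   [eliminate →]
≡ (¬¬p ∨ ¬q) ∧ (¬p → t) ∧ (t → ¬p) ∧ ((s ∧ q) → (p ∨ q))   [eliminate ↔]
≡ (¬¬p ∨ ¬q) ∧ (¬¬p ∨ t) ∧ (t → ¬p) ∧ ((s ∧ q) → (p ∨ q))   [eliminate →]
≡ (¬¬p ∨ ¬q) ∧ (¬¬p ∨ t) ∧ (¬t ∨ ¬p) ∧ ((s ∧ q) → (p ∨ q))   [eliminate →]
≡ (¬¬p ∨ ¬q) ∧ (¬¬p ∨ t) ∧ (¬t ∨ ¬p) ∧ (¬(s ∧ q) ∨ p ∨ q)   [eliminate →]
≡ (p ∨ ¬q) ∧ (¬¬p ∨ t) ∧ (¬t ∨ ¬p) ∧ (¬(s ∧ q) ∨ p ∨ q)   [double negation]
≡ (p ∨ ¬q) ∧ (p ∨ t) ∧ (¬t ∨ ¬p) ∧ (¬(s ∧ q) ∨ p ∨ q)   [double negation]
≡ (p ∨ ¬q) ∧ (p ∨ t) ∧ (¬t ∨ ¬p) ∧ (¬s ∨ ¬q ∨ p ∨ q)   [De Morgan]
≡ (p ∨ ¬q) ∧ (p ∨ t) ∧ (¬t ∨ ¬p)   [simplify]

(p ∨ ¬q) ∧ (p ∨ t) ∧ (¬t ∨ ¬p)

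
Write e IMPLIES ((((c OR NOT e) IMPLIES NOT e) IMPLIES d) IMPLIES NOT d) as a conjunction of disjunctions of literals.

e IMPLIES ((((c OR NOT e) IMPLIES NOT e) IMPLIES d) IMPLIES NOT d)
= NOT e OR ((((c OR NOT e) IMPLIES NOT e) IMPLIES d) IMPLIES NOT d)   [eliminate IMPLIES]
= NOT e OR NOT (((c OR NOT e) IMPLIES NOT e) IMPLIES d) OR NOT d   [eliminate IMPLIES]
= NOT e OR NOT (NOT ((c OR NOT e) IMPLIES NOT e) OR d) OR NOT d   [eliminate IMPLIES]
= NOT e OR NOT (NOT (NOT (c OR NOT e) OR NOT e) OR d) OR NOT d   [eliminate IMPLIES]
= NOT e OR (NOT NOT (NOT (c OR NOT e) OR NOT e) AND NOT d) OR NOT d   [De Morgan]
= NOT e OR ((NOT (c OR NOT e) OR NOT e) AND NOT d) OR NOT d   [double negation]
= NOT e OR (((NOT c AND NOT NOT e) OR NOT e) AND NOT d) OR NOT d   [De Morgan]
= NOT e OR (((NOT c AND e) OR NOT e) AND NOT d) OR NOT d   [double negation]
= (NOT e OR NOT c OR NOT e OR NOT d) AND (NOT e OR e OR NOT e OR NOT d) AND (NOT e OR NOT d OR NOT d)   [distribute OR over AND]
= NOT e OR NOT d   [simplify]

NOT e OR NOT d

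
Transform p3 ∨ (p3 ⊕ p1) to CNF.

p3 ∨ p1

p3 ∨ (p3 ⊕ p1)
⇔ p3 ∨ ((p3 ∨ p1) ∧ ¬(p3 ∧ p1))   (expand ⊕)
⇔ p3 ∨ ((p3 ∨ p1) ∧ (¬p3 ∨ ¬p1))   (De Morgan)
⇔ (p3 ∨ p3 ∨ p1) ∧ (p3 ∨ ¬p3 ∨ ¬p1)   (distribute ∨ over ∧)
⇔ p3 ∨ p1   (simplify)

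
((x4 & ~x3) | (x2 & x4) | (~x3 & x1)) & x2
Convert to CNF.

(x4 | ~x3) & (x4 | x1) & x2

((x4 & ~x3) | (x2 & x4) | (~x3 & x1)) & x2
≡ (x4 | x2 | ~x3) & (x4 | x2 | x1) & (x4 | x4 | ~x3) & (x4 | x4 | x1) & (~x3 | x2 | ~x3) & (~x3 | x2 | x1) & (~x3 | x4 | ~x3) & (~x3 | x4 | x1) & x2   (distribute | over &)
≡ (x4 | ~x3) & (x4 | x1) & x2   (simplify)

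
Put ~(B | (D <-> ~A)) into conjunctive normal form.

~(B | (D <-> ~A))
= ~(B | ((D -> ~A) & (~A -> D)))   [eliminate <->]
= ~(B | ((~D | ~A) & (~A -> D)))   [eliminate ->]
= ~(B | ((~D | ~A) & (~~A | D)))   [eliminate ->]
= ~B & ~((~D | ~A) & (~~A | D))   [De Morgan]
= ~B & (~(~D | ~A) | ~(~~A | D))   [De Morgan]
= ~B & ((~~D & ~~A) | ~(~~A | D))   [De Morgan]
= ~B & ((D & ~~A) | ~(~~A | D))   [double negation]
= ~B & ((D & A) | ~(~~A | D))   [double negation]
= ~B & ((D & A) | (~~~A & ~D))   [De Morgan]
= ~B & ((D & A) | (~A & ~D))   [double negation]
= ~B & (D | ~A) & (D | ~D) & (A | ~A) & (A | ~D)   [distribute | over &]
= ~B & (D | ~A) & (A | ~D)   [simplify]

~B & (D | ~A) & (A | ~D)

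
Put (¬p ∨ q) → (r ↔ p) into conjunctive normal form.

(p ∨ ¬r) ∧ (¬q ∨ ¬p ∨ r)

(¬p ∨ q) → (r ↔ p)
≡ ¬(¬p ∨ q) ∨ (r ↔ p)   [eliminate →]
≡ ¬(¬p ∨ q) ∨ ((r → p) ∧ (p → r))   [eliminate ↔]
≡ ¬(¬p ∨ q) ∨ ((¬r ∨ p) ∧ (p → r))   [eliminate →]
≡ ¬(¬p ∨ q) ∨ ((¬r ∨ p) ∧ (¬p ∨ r))   [eliminate →]
≡ (¬¬p ∧ ¬q) ∨ ((¬r ∨ p) ∧ (¬p ∨ r))   [De Morgan]
≡ (p ∧ ¬q) ∨ ((¬r ∨ p) ∧ (¬p ∨ r))   [double negation]
≡ (p ∨ ¬r ∨ p) ∧ (p ∨ ¬p ∨ r) ∧ (¬q ∨ ¬r ∨ p) ∧ (¬q ∨ ¬p ∨ r)   [distribute ∨ over ∧]
≡ (p ∨ ¬r) ∧ (¬q ∨ ¬p ∨ r)   [simplify]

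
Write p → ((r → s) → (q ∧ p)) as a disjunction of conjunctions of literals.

p → ((r → s) → (q ∧ p))
⇔ ¬p ∨ ((r → s) → (q ∧ p))   [eliminate →]
⇔ ¬p ∨ ¬(r → s) ∨ (q ∧ p)   [eliminate →]
⇔ ¬p ∨ ¬(¬r ∨ s) ∨ (q ∧ p)   [eliminate →]
⇔ ¬p ∨ (¬¬r ∧ ¬s) ∨ (q ∧ p)   [De Morgan]
⇔ ¬p ∨ (r ∧ ¬s) ∨ (q ∧ p)   [double negation]

¬p ∨ (r ∧ ¬s) ∨ (q ∧ p)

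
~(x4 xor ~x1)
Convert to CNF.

(~x4 | ~x1) & (x1 | x4)

~(x4 xor ~x1)
≡ ~((x4 | ~x1) & ~(x4 & ~x1))
≡ ~(x4 | ~x1) | ~~(x4 & ~x1)
≡ (~x4 & ~~x1) | ~~(x4 & ~x1)
≡ (~x4 & x1) | ~~(x4 & ~x1)
≡ (~x4 & x1) | (x4 & ~x1)
≡ (~x4 | x4) & (~x4 | ~x1) & (x1 | x4) & (x1 | ~x1)
≡ (~x4 | ~x1) & (x1 | x4)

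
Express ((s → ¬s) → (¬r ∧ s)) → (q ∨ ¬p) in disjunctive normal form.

¬s ∨ q ∨ ¬p

((s → ¬s) → (¬r ∧ s)) → (q ∨ ¬p)
= ¬((s → ¬s) → (¬r ∧ s)) ∨ q ∨ ¬p   (eliminate →)
= ¬(¬(s → ¬s) ∨ (¬r ∧ s)) ∨ q ∨ ¬p   (eliminate →)
= ¬(¬(¬s ∨ ¬s) ∨ (¬r ∧ s)) ∨ q ∨ ¬p   (eliminate →)
= (¬¬(¬s ∨ ¬s) ∧ ¬(¬r ∧ s)) ∨ q ∨ ¬p   (De Morgan)
= ((¬s ∨ ¬s) ∧ ¬(¬r ∧ s)) ∨ q ∨ ¬p   (double negation)
= ((¬s ∨ ¬s) ∧ (¬¬r ∨ ¬s)) ∨ q ∨ ¬p   (De Morgan)
= ((¬s ∨ ¬s) ∧ (r ∨ ¬s)) ∨ q ∨ ¬p   (double negation)
= (¬s ∧ r) ∨ (¬s ∧ ¬s) ∨ (¬s ∧ r) ∨ (¬s ∧ ¬s) ∨ q ∨ ¬p   (distribute ∧ over ∨)
= ¬s ∨ q ∨ ¬p   (simplify)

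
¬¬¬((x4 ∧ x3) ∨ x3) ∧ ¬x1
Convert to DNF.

¬¬¬((x4 ∧ x3) ∨ x3) ∧ ¬x1
⇔ ¬((x4 ∧ x3) ∨ x3) ∧ ¬x1   [double negation]
⇔ ¬(x4 ∧ x3) ∧ ¬x3 ∧ ¬x1   [De Morgan]
⇔ (¬x4 ∨ ¬x3) ∧ ¬x3 ∧ ¬x1   [De Morgan]
⇔ (¬x4 ∧ ¬x3 ∧ ¬x1) ∨ (¬x3 ∧ ¬x3 ∧ ¬x1)   [distribute ∧ over ∨]
⇔ ¬x3 ∧ ¬x1   [simplify]

¬x3 ∧ ¬x1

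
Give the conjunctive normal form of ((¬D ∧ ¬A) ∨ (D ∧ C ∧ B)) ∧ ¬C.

((¬D ∧ ¬A) ∨ (D ∧ C ∧ B)) ∧ ¬C
⇔ (¬D ∨ D) ∧ (¬D ∨ C) ∧ (¬D ∨ B) ∧ (¬A ∨ D) ∧ (¬A ∨ C) ∧ (¬A ∨ B) ∧ ¬C   (distribute ∨ over ∧)
⇔ (¬D ∨ C) ∧ (¬D ∨ B) ∧ (¬A ∨ D) ∧ (¬A ∨ C) ∧ (¬A ∨ B) ∧ ¬C   (simplify)

(¬D ∨ C) ∧ (¬D ∨ B) ∧ (¬A ∨ D) ∧ (¬A ∨ C) ∧ (¬A ∨ B) ∧ ¬C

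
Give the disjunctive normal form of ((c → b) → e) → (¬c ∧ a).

((c → b) → e) → (¬c ∧ a)
≡ ¬((c → b) → e) ∨ (¬c ∧ a)   (eliminate →)
≡ ¬(¬(c → b) ∨ e) ∨ (¬c ∧ a)   (eliminate →)
≡ ¬(¬(¬c ∨ b) ∨ e) ∨ (¬c ∧ a)   (eliminate →)
≡ (¬¬(¬c ∨ b) ∧ ¬e) ∨ (¬c ∧ a)   (De Morgan)
≡ ((¬c ∨ b) ∧ ¬e) ∨ (¬c ∧ a)   (double negation)
≡ (¬c ∧ ¬e) ∨ (b ∧ ¬e) ∨ (¬c ∧ a)   (distribute ∧ over ∨)

(¬c ∧ ¬e) ∨ (b ∧ ¬e) ∨ (¬c ∧ a)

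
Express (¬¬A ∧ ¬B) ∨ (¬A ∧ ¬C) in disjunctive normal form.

(¬¬A ∧ ¬B) ∨ (¬A ∧ ¬C)
≡ (A ∧ ¬B) ∨ (¬A ∧ ¬C)   [double negation]

(A ∧ ¬B) ∨ (¬A ∧ ¬C)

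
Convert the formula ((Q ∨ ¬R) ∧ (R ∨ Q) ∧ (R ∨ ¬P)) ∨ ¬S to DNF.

(Q ∧ R) ∨ (Q ∧ ¬P) ∨ ¬S

((Q ∨ ¬R) ∧ (R ∨ Q) ∧ (R ∨ ¬P)) ∨ ¬S
≡ (Q ∧ R ∧ R) ∨ (Q ∧ R ∧ ¬P) ∨ (Q ∧ Q ∧ R) ∨ (Q ∧ Q ∧ ¬P) ∨ (¬R ∧ R ∧ R) ∨ (¬R ∧ R ∧ ¬P) ∨ (¬R ∧ Q ∧ R) ∨ (¬R ∧ Q ∧ ¬P) ∨ ¬S   [distribute ∧ over ∨]
≡ (Q ∧ R) ∨ (Q ∧ ¬P) ∨ ¬S   [simplify]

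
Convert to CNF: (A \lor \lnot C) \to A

(A \lor \lnot C) \to A
≡ \lnot (A \lor \lnot C) \lor A   — eliminate \to
≡ (\lnot A \land \lnot \lnot C) \lor A   — De Morgan
≡ (\lnot A \land C) \lor A   — double negation
≡ (\lnot A \lor A) \land (C \lor A)   — distribute \lor over \land
≡ C \lor A   — simplify

C \lor A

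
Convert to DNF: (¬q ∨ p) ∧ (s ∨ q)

(¬q ∨ p) ∧ (s ∨ q)
= (¬q ∧ s) ∨ (¬q ∧ q) ∨ (p ∧ s) ∨ (p ∧ q)
= (¬q ∧ s) ∨ (p ∧ s) ∨ (p ∧ q)

(¬q ∧ s) ∨ (p ∧ s) ∨ (p ∧ q)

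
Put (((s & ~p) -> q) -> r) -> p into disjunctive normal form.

(((s & ~p) -> q) -> r) -> p
⇔ ~(((s & ~p) -> q) -> r) | p
⇔ ~(~((s & ~p) -> q) | r) | p
⇔ ~(~(~(s & ~p) | q) | r) | p
⇔ (~~(~(s & ~p) | q) & ~r) | p
⇔ ((~(s & ~p) | q) & ~r) | p
⇔ ((~s | ~~p | q) & ~r) | p
⇔ ((~s | p | q) & ~r) | p
⇔ (~s & ~r) | (p & ~r) | (q & ~r) | p
⇔ (~s & ~r) | (q & ~r) | p

(~s & ~r) | (q & ~r) | p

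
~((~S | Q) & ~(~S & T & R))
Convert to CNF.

(S | T) & (S | R) & (~Q | ~S) & (~Q | T) & (~Q | R)

~((~S | Q) & ~(~S & T & R))
≡ ~(~S | Q) | ~~(~S & T & R)   [De Morgan]
≡ (~~S & ~Q) | ~~(~S & T & R)   [De Morgan]
≡ (S & ~Q) | ~~(~S & T & R)   [double negation]
≡ (S & ~Q) | (~S & T & R)   [double negation]
≡ (S | ~S) & (S | T) & (S | R) & (~Q | ~S) & (~Q | T) & (~Q | R)   [distribute | over &]
≡ (S | T) & (S | R) & (~Q | ~S) & (~Q | T) & (~Q | R)   [simplify]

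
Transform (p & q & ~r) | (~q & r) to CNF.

(p & q & ~r) | (~q & r)
≡ (p | ~q) & (p | r) & (q | ~q) & (q | r) & (~r | ~q) & (~r | r)   (distribute | over &)
≡ (p | ~q) & (p | r) & (q | r) & (~r | ~q)   (simplify)

(p | ~q) & (p | r) & (q | r) & (~r | ~q)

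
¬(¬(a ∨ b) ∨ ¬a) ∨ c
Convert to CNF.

¬(¬(a ∨ b) ∨ ¬a) ∨ c
= (¬¬(a ∨ b) ∧ ¬¬a) ∨ c   [De Morgan]
= ((a ∨ b) ∧ ¬¬a) ∨ c   [double negation]
= ((a ∨ b) ∧ a) ∨ c   [double negation]
= (a ∨ b ∨ c) ∧ (a ∨ c)   [distribute ∨ over ∧]
= a ∨ c   [simplify]

a ∨ c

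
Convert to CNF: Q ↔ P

Q ↔ P
⇔ (Q → P) ∧ (P → Q)   [eliminate ↔]
⇔ (¬Q ∨ P) ∧ (P → Q)   [eliminate →]
⇔ (¬Q ∨ P) ∧ (¬P ∨ Q)   [eliminate →]

(¬Q ∨ P) ∧ (¬P ∨ Q)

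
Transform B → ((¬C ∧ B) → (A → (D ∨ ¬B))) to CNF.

¬B ∨ C ∨ ¬A ∨ D

B → ((¬C ∧ B) → (A → (D ∨ ¬B)))
= ¬B ∨ ((¬C ∧ B) → (A → (D ∨ ¬B)))   [eliminate →]
= ¬B ∨ ¬(¬C ∧ B) ∨ (A → (D ∨ ¬B))   [eliminate →]
= ¬B ∨ ¬(¬C ∧ B) ∨ ¬A ∨ D ∨ ¬B   [eliminate →]
= ¬B ∨ ¬¬C ∨ ¬B ∨ ¬A ∨ D ∨ ¬B   [De Morgan]
= ¬B ∨ C ∨ ¬B ∨ ¬A ∨ D ∨ ¬B   [double negation]
= ¬B ∨ C ∨ ¬A ∨ D   [simplify]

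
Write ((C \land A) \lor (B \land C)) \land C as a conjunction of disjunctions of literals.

C \land (A \lor B)

((C \land A) \lor (B \land C)) \land C
= (C \lor B) \land (C \lor C) \land (A \lor B) \land (A \lor C) \land C   [distribute \lor over \land]
= C \land (A \lor B)   [simplify]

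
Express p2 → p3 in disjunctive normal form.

¬p2 ∨ p3

p2 → p3
= ¬p2 ∨ p3   [eliminate →]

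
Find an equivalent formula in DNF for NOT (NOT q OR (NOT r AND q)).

q AND r

NOT (NOT q OR (NOT r AND q))
⇔ NOT NOT q AND NOT (NOT r AND q)
⇔ q AND NOT (NOT r AND q)
⇔ q AND (NOT NOT r OR NOT q)
⇔ q AND (r OR NOT q)
⇔ (q AND r) OR (q AND NOT q)
⇔ q AND r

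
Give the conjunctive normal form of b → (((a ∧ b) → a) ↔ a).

b → (((a ∧ b) → a) ↔ a)
≡ ¬b ∨ (((a ∧ b) → a) ↔ a)   — eliminate →
≡ ¬b ∨ ((((a ∧ b) → a) → a) ∧ (a → ((a ∧ b) → a)))   — eliminate ↔
≡ ¬b ∨ ((¬((a ∧ b) → a) ∨ a) ∧ (a → ((a ∧ b) → a)))   — eliminate →
≡ ¬b ∨ ((¬(¬(a ∧ b) ∨ a) ∨ a) ∧ (a → ((a ∧ b) → a)))   — eliminate →
≡ ¬b ∨ ((¬(¬(a ∧ b) ∨ a) ∨ a) ∧ (¬a ∨ ((a ∧ b) → a)))   — eliminate →
≡ ¬b ∨ ((¬(¬(a ∧ b) ∨ a) ∨ a) ∧ (¬a ∨ ¬(a ∧ b) ∨ a))   — eliminate →
≡ ¬b ∨ (((¬¬(a ∧ b) ∧ ¬a) ∨ a) ∧ (¬a ∨ ¬(a ∧ b) ∨ a))   — De Morgan
≡ ¬b ∨ (((a ∧ b ∧ ¬a) ∨ a) ∧ (¬a ∨ ¬(a ∧ b) ∨ a))   — double negation
≡ ¬b ∨ (((a ∧ b ∧ ¬a) ∨ a) ∧ (¬a ∨ ¬a ∨ ¬b ∨ a))   — De Morgan
≡ (¬b ∨ a ∨ a) ∧ (¬b ∨ b ∨ a) ∧ (¬b ∨ ¬a ∨ a) ∧ (¬b ∨ ¬a ∨ ¬a ∨ ¬b ∨ a)   — distribute ∨ over ∧
≡ ¬b ∨ a   — simplify

¬b ∨ a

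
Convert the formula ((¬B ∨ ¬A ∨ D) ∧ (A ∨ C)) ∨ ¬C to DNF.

((¬B ∨ ¬A ∨ D) ∧ (A ∨ C)) ∨ ¬C
≡ (¬B ∧ A) ∨ (¬B ∧ C) ∨ (¬A ∧ A) ∨ (¬A ∧ C) ∨ (D ∧ A) ∨ (D ∧ C) ∨ ¬C
≡ (¬B ∧ A) ∨ (¬B ∧ C) ∨ (¬A ∧ C) ∨ (D ∧ A) ∨ (D ∧ C) ∨ ¬C

(¬B ∧ A) ∨ (¬B ∧ C) ∨ (¬A ∧ C) ∨ (D ∧ A) ∨ (D ∧ C) ∨ ¬C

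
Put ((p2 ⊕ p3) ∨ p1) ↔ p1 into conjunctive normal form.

(¬p2 ∨ p3 ∨ p1) ∧ (¬p3 ∨ p2 ∨ p1)

((p2 ⊕ p3) ∨ p1) ↔ p1
= (((p2 ⊕ p3) ∨ p1) → p1) ∧ (p1 → ((p2 ⊕ p3) ∨ p1))   — eliminate ↔
= (¬((p2 ⊕ p3) ∨ p1) ∨ p1) ∧ (p1 → ((p2 ⊕ p3) ∨ p1))   — eliminate →
= (¬(((p2 ∨ p3) ∧ ¬(p2 ∧ p3)) ∨ p1) ∨ p1) ∧ (p1 → ((p2 ⊕ p3) ∨ p1))   — expand ⊕
= (¬(((p2 ∨ p3) ∧ ¬(p2 ∧ p3)) ∨ p1) ∨ p1) ∧ (¬p1 ∨ (p2 ⊕ p3) ∨ p1)   — eliminate →
= (¬(((p2 ∨ p3) ∧ ¬(p2 ∧ p3)) ∨ p1) ∨ p1) ∧ (¬p1 ∨ ((p2 ∨ p3) ∧ ¬(p2 ∧ p3)) ∨ p1)   — expand ⊕
= ((¬((p2 ∨ p3) ∧ ¬(p2 ∧ p3)) ∧ ¬p1) ∨ p1) ∧ (¬p1 ∨ ((p2 ∨ p3) ∧ ¬(p2 ∧ p3)) ∨ p1)   — De Morgan
= (((¬(p2 ∨ p3) ∨ ¬¬(p2 ∧ p3)) ∧ ¬p1) ∨ p1) ∧ (¬p1 ∨ ((p2 ∨ p3) ∧ ¬(p2 ∧ p3)) ∨ p1)   — De Morgan
= ((((¬p2 ∧ ¬p3) ∨ ¬¬(p2 ∧ p3)) ∧ ¬p1) ∨ p1) ∧ (¬p1 ∨ ((p2 ∨ p3) ∧ ¬(p2 ∧ p3)) ∨ p1)   — De Morgan
= ((((¬p2 ∧ ¬p3) ∨ (p2 ∧ p3)) ∧ ¬p1) ∨ p1) ∧ (¬p1 ∨ ((p2 ∨ p3) ∧ ¬(p2 ∧ p3)) ∨ p1)   — double negation
= ((((¬p2 ∧ ¬p3) ∨ (p2 ∧ p3)) ∧ ¬p1) ∨ p1) ∧ (¬p1 ∨ ((p2 ∨ p3) ∧ (¬p2 ∨ ¬p3)) ∨ p1)   — De Morgan
= (¬p2 ∨ p2 ∨ p1) ∧ (¬p2 ∨ p3 ∨ p1) ∧ (¬p3 ∨ p2 ∨ p1) ∧ (¬p3 ∨ p3 ∨ p1) ∧ (¬p1 ∨ p1) ∧ (¬p1 ∨ p2 ∨ p3 ∨ p1) ∧ (¬p1 ∨ ¬p2 ∨ ¬p3 ∨ p1)   — distribute ∨ over ∧
= (¬p2 ∨ p3 ∨ p1) ∧ (¬p3 ∨ p2 ∨ p1)   — simplify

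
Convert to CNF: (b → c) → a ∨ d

(b → c) → a ∨ d
≡ ¬(b → c) ∨ a ∨ d   [eliminate →]
≡ ¬(¬b ∨ c) ∨ a ∨ d   [eliminate →]
≡ ¬¬b ∧ ¬c ∨ a ∨ d   [De Morgan]
≡ b ∧ ¬c ∨ a ∨ d   [double negation]
≡ (b ∨ a ∨ d) ∧ (¬c ∨ a ∨ d)   [distribute ∨ over ∧]

(b ∨ a ∨ d) ∧ (¬c ∨ a ∨ d)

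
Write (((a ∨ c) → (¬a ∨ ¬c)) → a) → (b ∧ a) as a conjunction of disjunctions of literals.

¬a ∨ b

(((a ∨ c) → (¬a ∨ ¬c)) → a) → (b ∧ a)
≡ ¬(((a ∨ c) → (¬a ∨ ¬c)) → a) ∨ (b ∧ a)   (eliminate →)
≡ ¬(¬((a ∨ c) → (¬a ∨ ¬c)) ∨ a) ∨ (b ∧ a)   (eliminate →)
≡ ¬(¬(¬(a ∨ c) ∨ ¬a ∨ ¬c) ∨ a) ∨ (b ∧ a)   (eliminate →)
≡ (¬¬(¬(a ∨ c) ∨ ¬a ∨ ¬c) ∧ ¬a) ∨ (b ∧ a)   (De Morgan)
≡ ((¬(a ∨ c) ∨ ¬a ∨ ¬c) ∧ ¬a) ∨ (b ∧ a)   (double negation)
≡ (((¬a ∧ ¬c) ∨ ¬a ∨ ¬c) ∧ ¬a) ∨ (b ∧ a)   (De Morgan)
≡ (¬a ∨ ¬a ∨ ¬c ∨ b) ∧ (¬a ∨ ¬a ∨ ¬c ∨ a) ∧ (¬c ∨ ¬a ∨ ¬c ∨ b) ∧ (¬c ∨ ¬a ∨ ¬c ∨ a) ∧ (¬a ∨ b) ∧ (¬a ∨ a)   (distribute ∨ over ∧)
≡ ¬a ∨ b   (simplify)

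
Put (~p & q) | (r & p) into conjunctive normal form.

(~p & q) | (r & p)
⇔ (~p | r) & (~p | p) & (q | r) & (q | p)   [distribute | over &]
⇔ (~p | r) & (q | r) & (q | p)   [simplify]

(~p | r) & (q | r) & (q | p)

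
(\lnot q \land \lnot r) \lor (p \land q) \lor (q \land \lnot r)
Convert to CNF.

(\lnot r \lor p) \land (\lnot r \lor q)

(\lnot q \land \lnot r) \lor (p \land q) \lor (q \land \lnot r)
= (\lnot q \lor p \lor q) \land (\lnot q \lor p \lor \lnot r) \land (\lnot q \lor q \lor q) \land (\lnot q \lor q \lor \lnot r) \land (\lnot r \lor p \lor q) \land (\lnot r \lor p \lor \lnot r) \land (\lnot r \lor q \lor q) \land (\lnot r \lor q \lor \lnot r)   [distribute \lor over \land]
= (\lnot r \lor p) \land (\lnot r \lor q)   [simplify]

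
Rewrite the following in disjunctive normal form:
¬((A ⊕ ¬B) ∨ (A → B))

¬((A ⊕ ¬B) ∨ (A → B))
≡ ¬(A ∧ ¬¬B ∨ ¬A ∧ ¬B ∨ (A → B))   (expand ⊕)
≡ ¬(A ∧ ¬¬B ∨ ¬A ∧ ¬B ∨ ¬A ∨ B)   (eliminate →)
≡ ¬(A ∧ ¬¬B) ∧ ¬(¬A ∧ ¬B) ∧ ¬¬A ∧ ¬B   (De Morgan)
≡ (¬A ∨ ¬¬¬B) ∧ ¬(¬A ∧ ¬B) ∧ ¬¬A ∧ ¬B   (De Morgan)
≡ (¬A ∨ ¬B) ∧ ¬(¬A ∧ ¬B) ∧ ¬¬A ∧ ¬B   (double negation)
≡ (¬A ∨ ¬B) ∧ (¬¬A ∨ ¬¬B) ∧ ¬¬A ∧ ¬B   (De Morgan)
≡ (¬A ∨ ¬B) ∧ (A ∨ ¬¬B) ∧ ¬¬A ∧ ¬B   (double negation)
≡ (¬A ∨ ¬B) ∧ (A ∨ B) ∧ ¬¬A ∧ ¬B   (double negation)
≡ (¬A ∨ ¬B) ∧ (A ∨ B) ∧ A ∧ ¬B   (double negation)
≡ ¬A ∧ A ∧ A ∧ ¬B ∨ ¬A ∧ B ∧ A ∧ ¬B ∨ ¬B ∧ A ∧ A ∧ ¬B ∨ ¬B ∧ B ∧ A ∧ ¬B   (distribute ∧ over ∨)
≡ ¬B ∧ A   (simplify)

¬B ∧ A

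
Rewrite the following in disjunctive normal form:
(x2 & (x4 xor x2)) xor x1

(x2 & (x4 xor x2)) xor x1
≡ (x2 & (x4 xor x2) & ~x1) | (~(x2 & (x4 xor x2)) & x1)   — expand xor
≡ (x2 & ((x4 & ~x2) | (~x4 & x2)) & ~x1) | (~(x2 & (x4 xor x2)) & x1)   — expand xor
≡ (x2 & ((x4 & ~x2) | (~x4 & x2)) & ~x1) | (~(x2 & ((x4 & ~x2) | (~x4 & x2))) & x1)   — expand xor
≡ (x2 & ((x4 & ~x2) | (~x4 & x2)) & ~x1) | ((~x2 | ~((x4 & ~x2) | (~x4 & x2))) & x1)   — De Morgan
≡ (x2 & ((x4 & ~x2) | (~x4 & x2)) & ~x1) | ((~x2 | (~(x4 & ~x2) & ~(~x4 & x2))) & x1)   — De Morgan
≡ (x2 & ((x4 & ~x2) | (~x4 & x2)) & ~x1) | ((~x2 | ((~x4 | ~~x2) & ~(~x4 & x2))) & x1)   — De Morgan
≡ (x2 & ((x4 & ~x2) | (~x4 & x2)) & ~x1) | ((~x2 | ((~x4 | x2) & ~(~x4 & x2))) & x1)   — double negation
≡ (x2 & ((x4 & ~x2) | (~x4 & x2)) & ~x1) | ((~x2 | ((~x4 | x2) & (~~x4 | ~x2))) & x1)   — De Morgan
≡ (x2 & ((x4 & ~x2) | (~x4 & x2)) & ~x1) | ((~x2 | ((~x4 | x2) & (x4 | ~x2))) & x1)   — double negation
≡ (x2 & x4 & ~x2 & ~x1) | (x2 & ~x4 & x2 & ~x1) | (~x2 & x1) | (~x4 & x4 & x1) | (~x4 & ~x2 & x1) | (x2 & x4 & x1) | (x2 & ~x2 & x1)   — distribute & over |
≡ (x2 & ~x4 & ~x1) | (~x2 & x1) | (x2 & x4 & x1)   — simplify

(x2 & ~x4 & ~x1) | (~x2 & x1) | (x2 & x4 & x1)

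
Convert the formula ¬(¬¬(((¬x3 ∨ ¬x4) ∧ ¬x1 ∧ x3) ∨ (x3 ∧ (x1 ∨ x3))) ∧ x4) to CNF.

¬x3 ∨ ¬x4

¬(¬¬(((¬x3 ∨ ¬x4) ∧ ¬x1 ∧ x3) ∨ (x3 ∧ (x1 ∨ x3))) ∧ x4)
⇔ ¬¬¬(((¬x3 ∨ ¬x4) ∧ ¬x1 ∧ x3) ∨ (x3 ∧ (x1 ∨ x3))) ∨ ¬x4   [De Morgan]
⇔ ¬(((¬x3 ∨ ¬x4) ∧ ¬x1 ∧ x3) ∨ (x3 ∧ (x1 ∨ x3))) ∨ ¬x4   [double negation]
⇔ (¬((¬x3 ∨ ¬x4) ∧ ¬x1 ∧ x3) ∧ ¬(x3 ∧ (x1 ∨ x3))) ∨ ¬x4   [De Morgan]
⇔ ((¬(¬x3 ∨ ¬x4) ∨ ¬¬x1 ∨ ¬x3) ∧ ¬(x3 ∧ (x1 ∨ x3))) ∨ ¬x4   [De Morgan]
⇔ (((¬¬x3 ∧ ¬¬x4) ∨ ¬¬x1 ∨ ¬x3) ∧ ¬(x3 ∧ (x1 ∨ x3))) ∨ ¬x4   [De Morgan]
⇔ (((x3 ∧ ¬¬x4) ∨ ¬¬x1 ∨ ¬x3) ∧ ¬(x3 ∧ (x1 ∨ x3))) ∨ ¬x4   [double negation]
⇔ (((x3 ∧ x4) ∨ ¬¬x1 ∨ ¬x3) ∧ ¬(x3 ∧ (x1 ∨ x3))) ∨ ¬x4   [double negation]
⇔ (((x3 ∧ x4) ∨ x1 ∨ ¬x3) ∧ ¬(x3 ∧ (x1 ∨ x3))) ∨ ¬x4   [double negation]
⇔ (((x3 ∧ x4) ∨ x1 ∨ ¬x3) ∧ (¬x3 ∨ ¬(x1 ∨ x3))) ∨ ¬x4   [De Morgan]
⇔ (((x3 ∧ x4) ∨ x1 ∨ ¬x3) ∧ (¬x3 ∨ (¬x1 ∧ ¬x3))) ∨ ¬x4   [De Morgan]
⇔ (x3 ∨ x1 ∨ ¬x3 ∨ ¬x4) ∧ (x4 ∨ x1 ∨ ¬x3 ∨ ¬x4) ∧ (¬x3 ∨ ¬x1 ∨ ¬x4) ∧ (¬x3 ∨ ¬x3 ∨ ¬x4)   [distribute ∨ over ∧]
⇔ ¬x3 ∨ ¬x4   [simplify]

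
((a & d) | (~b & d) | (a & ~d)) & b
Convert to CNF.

((a & d) | (~b & d) | (a & ~d)) & b
= (a | ~b | a) & (a | ~b | ~d) & (a | d | a) & (a | d | ~d) & (d | ~b | a) & (d | ~b | ~d) & (d | d | a) & (d | d | ~d) & b   — distribute | over &
= (a | ~b) & (a | d) & b   — simplify

(a | ~b) & (a | d) & b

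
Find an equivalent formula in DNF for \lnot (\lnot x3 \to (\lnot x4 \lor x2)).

\lnot x3 \land x4 \land \lnot x2

\lnot (\lnot x3 \to (\lnot x4 \lor x2))
= \lnot (\lnot \lnot x3 \lor \lnot x4 \lor x2)   [eliminate \to]
= \lnot \lnot \lnot x3 \land \lnot \lnot x4 \land \lnot x2   [De Morgan]
= \lnot x3 \land \lnot \lnot x4 \land \lnot x2   [double negation]
= \lnot x3 \land x4 \land \lnot x2   [double negation]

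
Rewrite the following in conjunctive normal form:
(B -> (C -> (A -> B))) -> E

(B | E) & (C | E) & (A | E) & (~B | E)

(B -> (C -> (A -> B))) -> E
≡ ~(B -> (C -> (A -> B))) | E
≡ ~(~B | (C -> (A -> B))) | E
≡ ~(~B | ~C | (A -> B)) | E
≡ ~(~B | ~C | ~A | B) | E
≡ (~~B & ~~C & ~~A & ~B) | E
≡ (B & ~~C & ~~A & ~B) | E
≡ (B & C & ~~A & ~B) | E
≡ (B & C & A & ~B) | E
≡ (B | E) & (C | E) & (A | E) & (~B | E)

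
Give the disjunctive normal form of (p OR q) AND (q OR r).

(p OR q) AND (q OR r)
≡ (p AND q) OR (p AND r) OR (q AND q) OR (q AND r)   [distribute AND over OR]
≡ (p AND r) OR q   [simplify]

(p AND r) OR q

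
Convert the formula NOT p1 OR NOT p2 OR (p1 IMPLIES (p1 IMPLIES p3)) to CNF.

NOT p1 OR NOT p2 OR (p1 IMPLIES (p1 IMPLIES p3))
≡ NOT p1 OR NOT p2 OR NOT p1 OR (p1 IMPLIES p3)   (eliminate IMPLIES)
≡ NOT p1 OR NOT p2 OR NOT p1 OR NOT p1 OR p3   (eliminate IMPLIES)
≡ NOT p1 OR NOT p2 OR p3   (simplify)

NOT p1 OR NOT p2 OR p3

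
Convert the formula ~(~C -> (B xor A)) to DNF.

(~C & ~B & ~A) | (~C & A & B)

~(~C -> (B xor A))
⇔ ~(~~C | (B xor A))   [eliminate ->]
⇔ ~(~~C | (B & ~A) | (~B & A))   [expand xor]
⇔ ~~~C & ~(B & ~A) & ~(~B & A)   [De Morgan]
⇔ ~C & ~(B & ~A) & ~(~B & A)   [double negation]
⇔ ~C & (~B | ~~A) & ~(~B & A)   [De Morgan]
⇔ ~C & (~B | A) & ~(~B & A)   [double negation]
⇔ ~C & (~B | A) & (~~B | ~A)   [De Morgan]
⇔ ~C & (~B | A) & (B | ~A)   [double negation]
⇔ (~C & ~B & B) | (~C & ~B & ~A) | (~C & A & B) | (~C & A & ~A)   [distribute & over |]
⇔ (~C & ~B & ~A) | (~C & A & B)   [simplify]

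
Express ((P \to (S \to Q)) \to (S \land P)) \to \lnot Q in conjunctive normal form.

((P \to (S \to Q)) \to (S \land P)) \to \lnot Q
≡ \lnot ((P \to (S \to Q)) \to (S \land P)) \lor \lnot Q   [eliminate \to]
≡ \lnot (\lnot (P \to (S \to Q)) \lor (S \land P)) \lor \lnot Q   [eliminate \to]
≡ \lnot (\lnot (\lnot P \lor (S \to Q)) \lor (S \land P)) \lor \lnot Q   [eliminate \to]
≡ \lnot (\lnot (\lnot P \lor \lnot S \lor Q) \lor (S \land P)) \lor \lnot Q   [eliminate \to]
≡ (\lnot \lnot (\lnot P \lor \lnot S \lor Q) \land \lnot (S \land P)) \lor \lnot Q   [De Morgan]
≡ ((\lnot P \lor \lnot S \lor Q) \land \lnot (S \land P)) \lor \lnot Q   [double negation]
≡ ((\lnot P \lor \lnot S \lor Q) \land (\lnot S \lor \lnot P)) \lor \lnot Q   [De Morgan]
≡ (\lnot P \lor \lnot S \lor Q \lor \lnot Q) \land (\lnot S \lor \lnot P \lor \lnot Q)   [distribute \lor over \land]
≡ \lnot S \lor \lnot P \lor \lnot Q   [simplify]

\lnot S \lor \lnot P \lor \lnot Q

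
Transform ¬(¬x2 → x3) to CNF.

¬(¬x2 → x3)
⇔ ¬(¬¬x2 ∨ x3)   (eliminate →)
⇔ ¬¬¬x2 ∧ ¬x3   (De Morgan)
⇔ ¬x2 ∧ ¬x3   (double negation)

¬x2 ∧ ¬x3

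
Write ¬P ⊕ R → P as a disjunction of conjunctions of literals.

R ∧ ¬P ∨ P

¬P ⊕ R → P
⇔ ¬(¬P ⊕ R) ∨ P   [eliminate →]
⇔ ¬(¬P ∧ ¬R ∨ ¬¬P ∧ R) ∨ P   [expand ⊕]
⇔ ¬(¬P ∧ ¬R) ∧ ¬(¬¬P ∧ R) ∨ P   [De Morgan]
⇔ (¬¬P ∨ ¬¬R) ∧ ¬(¬¬P ∧ R) ∨ P   [De Morgan]
⇔ (P ∨ ¬¬R) ∧ ¬(¬¬P ∧ R) ∨ P   [double negation]
⇔ (P ∨ R) ∧ ¬(¬¬P ∧ R) ∨ P   [double negation]
⇔ (P ∨ R) ∧ (¬¬¬P ∨ ¬R) ∨ P   [De Morgan]
⇔ (P ∨ R) ∧ (¬P ∨ ¬R) ∨ P   [double negation]
⇔ P ∧ ¬P ∨ P ∧ ¬R ∨ R ∧ ¬P ∨ R ∧ ¬R ∨ P   [distribute ∧ over ∨]
⇔ R ∧ ¬P ∨ P   [simplify]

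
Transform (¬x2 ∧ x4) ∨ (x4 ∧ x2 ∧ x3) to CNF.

(¬x2 ∧ x4) ∨ (x4 ∧ x2 ∧ x3)
⇔ (¬x2 ∨ x4) ∧ (¬x2 ∨ x2) ∧ (¬x2 ∨ x3) ∧ (x4 ∨ x4) ∧ (x4 ∨ x2) ∧ (x4 ∨ x3)   (distribute ∨ over ∧)
⇔ (¬x2 ∨ x3) ∧ x4   (simplify)

(¬x2 ∨ x3) ∧ x4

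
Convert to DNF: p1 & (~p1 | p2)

p1 & (~p1 | p2)
≡ (p1 & ~p1) | (p1 & p2)   (distribute & over |)
≡ p1 & p2   (simplify)

p1 & p2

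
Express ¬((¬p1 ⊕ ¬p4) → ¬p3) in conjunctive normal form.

(¬p1 ∨ ¬p4) ∧ (p1 ∨ p4) ∧ p3

¬((¬p1 ⊕ ¬p4) → ¬p3)
= ¬(¬(¬p1 ⊕ ¬p4) ∨ ¬p3)   [eliminate →]
= ¬(¬((¬p1 ∨ ¬p4) ∧ ¬(¬p1 ∧ ¬p4)) ∨ ¬p3)   [expand ⊕]
= ¬¬((¬p1 ∨ ¬p4) ∧ ¬(¬p1 ∧ ¬p4)) ∧ ¬¬p3   [De Morgan]
= (¬p1 ∨ ¬p4) ∧ ¬(¬p1 ∧ ¬p4) ∧ ¬¬p3   [double negation]
= (¬p1 ∨ ¬p4) ∧ (¬¬p1 ∨ ¬¬p4) ∧ ¬¬p3   [De Morgan]
= (¬p1 ∨ ¬p4) ∧ (p1 ∨ ¬¬p4) ∧ ¬¬p3   [double negation]
= (¬p1 ∨ ¬p4) ∧ (p1 ∨ p4) ∧ ¬¬p3   [double negation]
= (¬p1 ∨ ¬p4) ∧ (p1 ∨ p4) ∧ p3   [double negation]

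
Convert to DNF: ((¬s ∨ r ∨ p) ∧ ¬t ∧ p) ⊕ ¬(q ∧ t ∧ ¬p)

((¬s ∨ r ∨ p) ∧ ¬t ∧ p) ⊕ ¬(q ∧ t ∧ ¬p)
⇔ ((¬s ∨ r ∨ p) ∧ ¬t ∧ p ∧ ¬¬(q ∧ t ∧ ¬p)) ∨ (¬((¬s ∨ r ∨ p) ∧ ¬t ∧ p) ∧ ¬(q ∧ t ∧ ¬p))
⇔ ((¬s ∨ r ∨ p) ∧ ¬t ∧ p ∧ q ∧ t ∧ ¬p) ∨ (¬((¬s ∨ r ∨ p) ∧ ¬t ∧ p) ∧ ¬(q ∧ t ∧ ¬p))
⇔ ((¬s ∨ r ∨ p) ∧ ¬t ∧ p ∧ q ∧ t ∧ ¬p) ∨ ((¬(¬s ∨ r ∨ p) ∨ ¬¬t ∨ ¬p) ∧ ¬(q ∧ t ∧ ¬p))
⇔ ((¬s ∨ r ∨ p) ∧ ¬t ∧ p ∧ q ∧ t ∧ ¬p) ∨ (((¬¬s ∧ ¬r ∧ ¬p) ∨ ¬¬t ∨ ¬p) ∧ ¬(q ∧ t ∧ ¬p))
⇔ ((¬s ∨ r ∨ p) ∧ ¬t ∧ p ∧ q ∧ t ∧ ¬p) ∨ (((s ∧ ¬r ∧ ¬p) ∨ ¬¬t ∨ ¬p) ∧ ¬(q ∧ t ∧ ¬p))
⇔ ((¬s ∨ r ∨ p) ∧ ¬t ∧ p ∧ q ∧ t ∧ ¬p) ∨ (((s ∧ ¬r ∧ ¬p) ∨ t ∨ ¬p) ∧ ¬(q ∧ t ∧ ¬p))
⇔ ((¬s ∨ r ∨ p) ∧ ¬t ∧ p ∧ q ∧ t ∧ ¬p) ∨ (((s ∧ ¬r ∧ ¬p) ∨ t ∨ ¬p) ∧ (¬q ∨ ¬t ∨ ¬¬p))
⇔ ((¬s ∨ r ∨ p) ∧ ¬t ∧ p ∧ q ∧ t ∧ ¬p) ∨ (((s ∧ ¬r ∧ ¬p) ∨ t ∨ ¬p) ∧ (¬q ∨ ¬t ∨ p))
⇔ (¬s ∧ ¬t ∧ p ∧ q ∧ t ∧ ¬p) ∨ (r ∧ ¬t ∧ p ∧ q ∧ t ∧ ¬p) ∨ (p ∧ ¬t ∧ p ∧ q ∧ t ∧ ¬p) ∨ (s ∧ ¬r ∧ ¬p ∧ ¬q) ∨ (s ∧ ¬r ∧ ¬p ∧ ¬t) ∨ (s ∧ ¬r ∧ ¬p ∧ p) ∨ (t ∧ ¬q) ∨ (t ∧ ¬t) ∨ (t ∧ p) ∨ (¬p ∧ ¬q) ∨ (¬p ∧ ¬t) ∨ (¬p ∧ p)
⇔ (t ∧ ¬q) ∨ (t ∧ p) ∨ (¬p ∧ ¬q) ∨ (¬p ∧ ¬t)

(t ∧ ¬q) ∨ (t ∧ p) ∨ (¬p ∧ ¬q) ∨ (¬p ∧ ¬t)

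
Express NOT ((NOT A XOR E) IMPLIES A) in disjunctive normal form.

NOT ((NOT A XOR E) IMPLIES A)
⇔ NOT (NOT (NOT A XOR E) OR A)   (eliminate IMPLIES)
⇔ NOT (NOT ((NOT A AND NOT E) OR (NOT NOT A AND E)) OR A)   (expand XOR)
⇔ NOT NOT ((NOT A AND NOT E) OR (NOT NOT A AND E)) AND NOT A   (De Morgan)
⇔ ((NOT A AND NOT E) OR (NOT NOT A AND E)) AND NOT A   (double negation)
⇔ ((NOT A AND NOT E) OR (A AND E)) AND NOT A   (double negation)
⇔ (NOT A AND NOT E AND NOT A) OR (A AND E AND NOT A)   (distribute AND over OR)
⇔ NOT A AND NOT E   (simplify)

NOT A AND NOT E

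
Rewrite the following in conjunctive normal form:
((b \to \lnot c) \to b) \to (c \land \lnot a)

(\lnot b \lor c) \land (\lnot b \lor \lnot a)

((b \to \lnot c) \to b) \to (c \land \lnot a)
≡ \lnot ((b \to \lnot c) \to b) \lor (c \land \lnot a)   [eliminate \to]
≡ \lnot (\lnot (b \to \lnot c) \lor b) \lor (c \land \lnot a)   [eliminate \to]
≡ \lnot (\lnot (\lnot b \lor \lnot c) \lor b) \lor (c \land \lnot a)   [eliminate \to]
≡ (\lnot \lnot (\lnot b \lor \lnot c) \land \lnot b) \lor (c \land \lnot a)   [De Morgan]
≡ ((\lnot b \lor \lnot c) \land \lnot b) \lor (c \land \lnot a)   [double negation]
≡ (\lnot b \lor \lnot c \lor c) \land (\lnot b \lor \lnot c \lor \lnot a) \land (\lnot b \lor c) \land (\lnot b \lor \lnot a)   [distribute \lor over \land]
≡ (\lnot b \lor c) \land (\lnot b \lor \lnot a)   [simplify]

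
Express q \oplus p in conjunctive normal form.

q \oplus p
≡ (q \lor p) \land \lnot (q \land p)   [expand \oplus]
≡ (q \lor p) \land (\lnot q \lor \lnot p)   [De Morgan]

(q \lor p) \land (\lnot q \lor \lnot p)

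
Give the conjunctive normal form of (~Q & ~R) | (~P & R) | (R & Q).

(~Q | R) & (~R | ~P | Q)

(~Q & ~R) | (~P & R) | (R & Q)
≡ (~Q | ~P | R) & (~Q | ~P | Q) & (~Q | R | R) & (~Q | R | Q) & (~R | ~P | R) & (~R | ~P | Q) & (~R | R | R) & (~R | R | Q)   [distribute | over &]
≡ (~Q | R) & (~R | ~P | Q)   [simplify]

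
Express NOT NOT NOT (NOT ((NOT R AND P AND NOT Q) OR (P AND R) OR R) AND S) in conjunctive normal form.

(P OR R OR NOT S) AND (NOT Q OR R OR NOT S)

NOT NOT NOT (NOT ((NOT R AND P AND NOT Q) OR (P AND R) OR R) AND S)
≡ NOT (NOT ((NOT R AND P AND NOT Q) OR (P AND R) OR R) AND S)   — double negation
≡ NOT NOT ((NOT R AND P AND NOT Q) OR (P AND R) OR R) OR NOT S   — De Morgan
≡ (NOT R AND P AND NOT Q) OR (P AND R) OR R OR NOT S   — double negation
≡ (NOT R OR P OR R OR NOT S) AND (NOT R OR R OR R OR NOT S) AND (P OR P OR R OR NOT S) AND (P OR R OR R OR NOT S) AND (NOT Q OR P OR R OR NOT S) AND (NOT Q OR R OR R OR NOT S)   — distribute OR over AND
≡ (P OR R OR NOT S) AND (NOT Q OR R OR NOT S)   — simplify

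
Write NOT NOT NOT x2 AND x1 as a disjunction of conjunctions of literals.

NOT NOT NOT x2 AND x1
⇔ NOT x2 AND x1

NOT x2 AND x1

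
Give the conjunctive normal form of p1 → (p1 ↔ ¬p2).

¬p1 ∨ ¬p2

p1 → (p1 ↔ ¬p2)
≡ ¬p1 ∨ (p1 ↔ ¬p2)
≡ ¬p1 ∨ ((p1 → ¬p2) ∧ (¬p2 → p1))
≡ ¬p1 ∨ ((¬p1 ∨ ¬p2) ∧ (¬p2 → p1))
≡ ¬p1 ∨ ((¬p1 ∨ ¬p2) ∧ (¬¬p2 ∨ p1))
≡ ¬p1 ∨ ((¬p1 ∨ ¬p2) ∧ (p2 ∨ p1))
≡ (¬p1 ∨ ¬p1 ∨ ¬p2) ∧ (¬p1 ∨ p2 ∨ p1)
≡ ¬p1 ∨ ¬p2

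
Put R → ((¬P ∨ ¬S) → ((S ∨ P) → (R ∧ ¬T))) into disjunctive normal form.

¬R ∨ (P ∧ S) ∨ (¬S ∧ ¬P) ∨ (R ∧ ¬T)

R → ((¬P ∨ ¬S) → ((S ∨ P) → (R ∧ ¬T)))
⇔ ¬R ∨ ((¬P ∨ ¬S) → ((S ∨ P) → (R ∧ ¬T)))   [eliminate →]
⇔ ¬R ∨ ¬(¬P ∨ ¬S) ∨ ((S ∨ P) → (R ∧ ¬T))   [eliminate →]
⇔ ¬R ∨ ¬(¬P ∨ ¬S) ∨ ¬(S ∨ P) ∨ (R ∧ ¬T)   [eliminate →]
⇔ ¬R ∨ (¬¬P ∧ ¬¬S) ∨ ¬(S ∨ P) ∨ (R ∧ ¬T)   [De Morgan]
⇔ ¬R ∨ (P ∧ ¬¬S) ∨ ¬(S ∨ P) ∨ (R ∧ ¬T)   [double negation]
⇔ ¬R ∨ (P ∧ S) ∨ ¬(S ∨ P) ∨ (R ∧ ¬T)   [double negation]
⇔ ¬R ∨ (P ∧ S) ∨ (¬S ∧ ¬P) ∨ (R ∧ ¬T)   [De Morgan]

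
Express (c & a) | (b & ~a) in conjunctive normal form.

(c & a) | (b & ~a)
⇔ (c | b) & (c | ~a) & (a | b) & (a | ~a)   (distribute | over &)
⇔ (c | b) & (c | ~a) & (a | b)   (simplify)

(c | b) & (c | ~a) & (a | b)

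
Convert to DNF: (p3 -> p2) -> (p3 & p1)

(p3 & ~p2) | (p3 & p1)

(p3 -> p2) -> (p3 & p1)
≡ ~(p3 -> p2) | (p3 & p1)   (eliminate ->)
≡ ~(~p3 | p2) | (p3 & p1)   (eliminate ->)
≡ (~~p3 & ~p2) | (p3 & p1)   (De Morgan)
≡ (p3 & ~p2) | (p3 & p1)   (double negation)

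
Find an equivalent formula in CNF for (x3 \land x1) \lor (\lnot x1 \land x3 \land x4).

(x3 \land x1) \lor (\lnot x1 \land x3 \land x4)
⇔ (x3 \lor \lnot x1) \land (x3 \lor x3) \land (x3 \lor x4) \land (x1 \lor \lnot x1) \land (x1 \lor x3) \land (x1 \lor x4)   (distribute \lor over \land)
⇔ x3 \land (x1 \lor x4)   (simplify)

x3 \land (x1 \lor x4)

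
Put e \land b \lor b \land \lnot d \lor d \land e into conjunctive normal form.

(e \lor b) \land (e \lor \lnot d) \land (b \lor d)

e \land b \lor b \land \lnot d \lor d \land e
= (e \lor b \lor d) \land (e \lor b \lor e) \land (e \lor \lnot d \lor d) \land (e \lor \lnot d \lor e) \land (b \lor b \lor d) \land (b \lor b \lor e) \land (b \lor \lnot d \lor d) \land (b \lor \lnot d \lor e)   (distribute \lor over \land)
= (e \lor b) \land (e \lor \lnot d) \land (b \lor d)   (simplify)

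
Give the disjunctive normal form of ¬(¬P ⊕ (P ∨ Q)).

¬(¬P ⊕ (P ∨ Q))
= ¬((¬P ∧ ¬(P ∨ Q)) ∨ (¬¬P ∧ (P ∨ Q)))   (expand ⊕)
= ¬(¬P ∧ ¬(P ∨ Q)) ∧ ¬(¬¬P ∧ (P ∨ Q))   (De Morgan)
= (¬¬P ∨ ¬¬(P ∨ Q)) ∧ ¬(¬¬P ∧ (P ∨ Q))   (De Morgan)
= (P ∨ ¬¬(P ∨ Q)) ∧ ¬(¬¬P ∧ (P ∨ Q))   (double negation)
= (P ∨ P ∨ Q) ∧ ¬(¬¬P ∧ (P ∨ Q))   (double negation)
= (P ∨ P ∨ Q) ∧ (¬¬¬P ∨ ¬(P ∨ Q))   (De Morgan)
= (P ∨ P ∨ Q) ∧ (¬P ∨ ¬(P ∨ Q))   (double negation)
= (P ∨ P ∨ Q) ∧ (¬P ∨ (¬P ∧ ¬Q))   (De Morgan)
= (P ∧ ¬P) ∨ (P ∧ ¬P ∧ ¬Q) ∨ (P ∧ ¬P) ∨ (P ∧ ¬P ∧ ¬Q) ∨ (Q ∧ ¬P) ∨ (Q ∧ ¬P ∧ ¬Q)   (distribute ∧ over ∨)
= Q ∧ ¬P   (simplify)

Q ∧ ¬P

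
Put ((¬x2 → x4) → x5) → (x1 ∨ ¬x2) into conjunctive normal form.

((¬x2 → x4) → x5) → (x1 ∨ ¬x2)
≡ ¬((¬x2 → x4) → x5) ∨ x1 ∨ ¬x2   [eliminate →]
≡ ¬(¬(¬x2 → x4) ∨ x5) ∨ x1 ∨ ¬x2   [eliminate →]
≡ ¬(¬(¬¬x2 ∨ x4) ∨ x5) ∨ x1 ∨ ¬x2   [eliminate →]
≡ (¬¬(¬¬x2 ∨ x4) ∧ ¬x5) ∨ x1 ∨ ¬x2   [De Morgan]
≡ ((¬¬x2 ∨ x4) ∧ ¬x5) ∨ x1 ∨ ¬x2   [double negation]
≡ ((x2 ∨ x4) ∧ ¬x5) ∨ x1 ∨ ¬x2   [double negation]
≡ (x2 ∨ x4 ∨ x1 ∨ ¬x2) ∧ (¬x5 ∨ x1 ∨ ¬x2)   [distribute ∨ over ∧]
≡ ¬x5 ∨ x1 ∨ ¬x2   [simplify]

¬x5 ∨ x1 ∨ ¬x2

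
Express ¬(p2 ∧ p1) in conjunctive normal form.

¬(p2 ∧ p1)
≡ ¬p2 ∨ ¬p1   [De Morgan]

¬p2 ∨ ¬p1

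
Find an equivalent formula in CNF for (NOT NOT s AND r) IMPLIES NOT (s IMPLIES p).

NOT s OR NOT r OR NOT p

(NOT NOT s AND r) IMPLIES NOT (s IMPLIES p)
⇔ NOT (NOT NOT s AND r) OR NOT (s IMPLIES p)   — eliminate IMPLIES
⇔ NOT (NOT NOT s AND r) OR NOT (NOT s OR p)   — eliminate IMPLIES
⇔ NOT NOT NOT s OR NOT r OR NOT (NOT s OR p)   — De Morgan
⇔ NOT s OR NOT r OR NOT (NOT s OR p)   — double negation
⇔ NOT s OR NOT r OR (NOT NOT s AND NOT p)   — De Morgan
⇔ NOT s OR NOT r OR (s AND NOT p)   — double negation
⇔ (NOT s OR NOT r OR s) AND (NOT s OR NOT r OR NOT p)   — distribute OR over AND
⇔ NOT s OR NOT r OR NOT p   — simplify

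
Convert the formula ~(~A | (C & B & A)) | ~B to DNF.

(A & ~C) | ~B

~(~A | (C & B & A)) | ~B
= (~~A & ~(C & B & A)) | ~B   [De Morgan]
= (A & ~(C & B & A)) | ~B   [double negation]
= (A & (~C | ~B | ~A)) | ~B   [De Morgan]
= (A & ~C) | (A & ~B) | (A & ~A) | ~B   [distribute & over |]
= (A & ~C) | ~B   [simplify]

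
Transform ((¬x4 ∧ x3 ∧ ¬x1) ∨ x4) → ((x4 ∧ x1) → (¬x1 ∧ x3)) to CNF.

¬x4 ∨ ¬x1

((¬x4 ∧ x3 ∧ ¬x1) ∨ x4) → ((x4 ∧ x1) → (¬x1 ∧ x3))
⇔ ¬((¬x4 ∧ x3 ∧ ¬x1) ∨ x4) ∨ ((x4 ∧ x1) → (¬x1 ∧ x3))   [eliminate →]
⇔ ¬((¬x4 ∧ x3 ∧ ¬x1) ∨ x4) ∨ ¬(x4 ∧ x1) ∨ (¬x1 ∧ x3)   [eliminate →]
⇔ (¬(¬x4 ∧ x3 ∧ ¬x1) ∧ ¬x4) ∨ ¬(x4 ∧ x1) ∨ (¬x1 ∧ x3)   [De Morgan]
⇔ ((¬¬x4 ∨ ¬x3 ∨ ¬¬x1) ∧ ¬x4) ∨ ¬(x4 ∧ x1) ∨ (¬x1 ∧ x3)   [De Morgan]
⇔ ((x4 ∨ ¬x3 ∨ ¬¬x1) ∧ ¬x4) ∨ ¬(x4 ∧ x1) ∨ (¬x1 ∧ x3)   [double negation]
⇔ ((x4 ∨ ¬x3 ∨ x1) ∧ ¬x4) ∨ ¬(x4 ∧ x1) ∨ (¬x1 ∧ x3)   [double negation]
⇔ ((x4 ∨ ¬x3 ∨ x1) ∧ ¬x4) ∨ ¬x4 ∨ ¬x1 ∨ (¬x1 ∧ x3)   [De Morgan]
⇔ (x4 ∨ ¬x3 ∨ x1 ∨ ¬x4 ∨ ¬x1 ∨ ¬x1) ∧ (x4 ∨ ¬x3 ∨ x1 ∨ ¬x4 ∨ ¬x1 ∨ x3) ∧ (¬x4 ∨ ¬x4 ∨ ¬x1 ∨ ¬x1) ∧ (¬x4 ∨ ¬x4 ∨ ¬x1 ∨ x3)   [distribute ∨ over ∧]
⇔ ¬x4 ∨ ¬x1   [simplify]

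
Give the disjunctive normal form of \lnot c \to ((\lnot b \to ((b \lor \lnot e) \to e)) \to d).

c \lor (\lnot b \land \lnot e) \lor d

\lnot c \to ((\lnot b \to ((b \lor \lnot e) \to e)) \to d)
≡ \lnot \lnot c \lor ((\lnot b \to ((b \lor \lnot e) \to e)) \to d)
≡ \lnot \lnot c \lor \lnot (\lnot b \to ((b \lor \lnot e) \to e)) \lor d
≡ \lnot \lnot c \lor \lnot (\lnot \lnot b \lor ((b \lor \lnot e) \to e)) \lor d
≡ \lnot \lnot c \lor \lnot (\lnot \lnot b \lor \lnot (b \lor \lnot e) \lor e) \lor d
≡ c \lor \lnot (\lnot \lnot b \lor \lnot (b \lor \lnot e) \lor e) \lor d
≡ c \lor (\lnot \lnot \lnot b \land \lnot \lnot (b \lor \lnot e) \land \lnot e) \lor d
≡ c \lor (\lnot b \land \lnot \lnot (b \lor \lnot e) \land \lnot e) \lor d
≡ c \lor (\lnot b \land (b \lor \lnot e) \land \lnot e) \lor d
≡ c \lor (\lnot b \land b \land \lnot e) \lor (\lnot b \land \lnot e \land \lnot e) \lor d
≡ c \lor (\lnot b \land \lnot e) \lor d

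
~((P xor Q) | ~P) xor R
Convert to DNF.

(Q & P & ~R) | (P & ~Q & R) | (~P & R)

~((P xor Q) | ~P) xor R
⇔ (~((P xor Q) | ~P) & ~R) | (~~((P xor Q) | ~P) & R)   [expand xor]
⇔ (~((P & ~Q) | (~P & Q) | ~P) & ~R) | (~~((P xor Q) | ~P) & R)   [expand xor]
⇔ (~((P & ~Q) | (~P & Q) | ~P) & ~R) | (~~((P & ~Q) | (~P & Q) | ~P) & R)   [expand xor]
⇔ (~(P & ~Q) & ~(~P & Q) & ~~P & ~R) | (~~((P & ~Q) | (~P & Q) | ~P) & R)   [De Morgan]
⇔ ((~P | ~~Q) & ~(~P & Q) & ~~P & ~R) | (~~((P & ~Q) | (~P & Q) | ~P) & R)   [De Morgan]
⇔ ((~P | Q) & ~(~P & Q) & ~~P & ~R) | (~~((P & ~Q) | (~P & Q) | ~P) & R)   [double negation]
⇔ ((~P | Q) & (~~P | ~Q) & ~~P & ~R) | (~~((P & ~Q) | (~P & Q) | ~P) & R)   [De Morgan]
⇔ ((~P | Q) & (P | ~Q) & ~~P & ~R) | (~~((P & ~Q) | (~P & Q) | ~P) & R)   [double negation]
⇔ ((~P | Q) & (P | ~Q) & P & ~R) | (~~((P & ~Q) | (~P & Q) | ~P) & R)   [double negation]
⇔ ((~P | Q) & (P | ~Q) & P & ~R) | (((P & ~Q) | (~P & Q) | ~P) & R)   [double negation]
⇔ (~P & P & P & ~R) | (~P & ~Q & P & ~R) | (Q & P & P & ~R) | (Q & ~Q & P & ~R) | (P & ~Q & R) | (~P & Q & R) | (~P & R)   [distribute & over |]
⇔ (Q & P & ~R) | (P & ~Q & R) | (~P & R)   [simplify]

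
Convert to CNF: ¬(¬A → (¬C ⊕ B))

¬A ∧ (C ∨ B) ∧ (¬B ∨ ¬C)

¬(¬A → (¬C ⊕ B))
= ¬(¬¬A ∨ (¬C ⊕ B))   [eliminate →]
= ¬(¬¬A ∨ ((¬C ∨ B) ∧ ¬(¬C ∧ B)))   [expand ⊕]
= ¬¬¬A ∧ ¬((¬C ∨ B) ∧ ¬(¬C ∧ B))   [De Morgan]
= ¬A ∧ ¬((¬C ∨ B) ∧ ¬(¬C ∧ B))   [double negation]
= ¬A ∧ (¬(¬C ∨ B) ∨ ¬¬(¬C ∧ B))   [De Morgan]
= ¬A ∧ ((¬¬C ∧ ¬B) ∨ ¬¬(¬C ∧ B))   [De Morgan]
= ¬A ∧ ((C ∧ ¬B) ∨ ¬¬(¬C ∧ B))   [double negation]
= ¬A ∧ ((C ∧ ¬B) ∨ (¬C ∧ B))   [double negation]
= ¬A ∧ (C ∨ ¬C) ∧ (C ∨ B) ∧ (¬B ∨ ¬C) ∧ (¬B ∨ B)   [distribute ∨ over ∧]
= ¬A ∧ (C ∨ B) ∧ (¬B ∨ ¬C)   [simplify]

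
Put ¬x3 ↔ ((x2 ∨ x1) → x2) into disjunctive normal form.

(x3 ∧ x1 ∧ ¬x2) ∨ (¬x2 ∧ ¬x1 ∧ ¬x3) ∨ (x2 ∧ ¬x3)

¬x3 ↔ ((x2 ∨ x1) → x2)
⇔ (¬x3 → ((x2 ∨ x1) → x2)) ∧ (((x2 ∨ x1) → x2) → ¬x3)   [eliminate ↔]
⇔ (¬¬x3 ∨ ((x2 ∨ x1) → x2)) ∧ (((x2 ∨ x1) → x2) → ¬x3)   [eliminate →]
⇔ (¬¬x3 ∨ ¬(x2 ∨ x1) ∨ x2) ∧ (((x2 ∨ x1) → x2) → ¬x3)   [eliminate →]
⇔ (¬¬x3 ∨ ¬(x2 ∨ x1) ∨ x2) ∧ (¬((x2 ∨ x1) → x2) ∨ ¬x3)   [eliminate →]
⇔ (¬¬x3 ∨ ¬(x2 ∨ x1) ∨ x2) ∧ (¬(¬(x2 ∨ x1) ∨ x2) ∨ ¬x3)   [eliminate →]
⇔ (x3 ∨ ¬(x2 ∨ x1) ∨ x2) ∧ (¬(¬(x2 ∨ x1) ∨ x2) ∨ ¬x3)   [double negation]
⇔ (x3 ∨ (¬x2 ∧ ¬x1) ∨ x2) ∧ (¬(¬(x2 ∨ x1) ∨ x2) ∨ ¬x3)   [De Morgan]
⇔ (x3 ∨ (¬x2 ∧ ¬x1) ∨ x2) ∧ ((¬¬(x2 ∨ x1) ∧ ¬x2) ∨ ¬x3)   [De Morgan]
⇔ (x3 ∨ (¬x2 ∧ ¬x1) ∨ x2) ∧ (((x2 ∨ x1) ∧ ¬x2) ∨ ¬x3)   [double negation]
⇔ (x3 ∧ x2 ∧ ¬x2) ∨ (x3 ∧ x1 ∧ ¬x2) ∨ (x3 ∧ ¬x3) ∨ (¬x2 ∧ ¬x1 ∧ x2 ∧ ¬x2) ∨ (¬x2 ∧ ¬x1 ∧ x1 ∧ ¬x2) ∨ (¬x2 ∧ ¬x1 ∧ ¬x3) ∨ (x2 ∧ x2 ∧ ¬x2) ∨ (x2 ∧ x1 ∧ ¬x2) ∨ (x2 ∧ ¬x3)   [distribute ∧ over ∨]
⇔ (x3 ∧ x1 ∧ ¬x2) ∨ (¬x2 ∧ ¬x1 ∧ ¬x3) ∨ (x2 ∧ ¬x3)   [simplify]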